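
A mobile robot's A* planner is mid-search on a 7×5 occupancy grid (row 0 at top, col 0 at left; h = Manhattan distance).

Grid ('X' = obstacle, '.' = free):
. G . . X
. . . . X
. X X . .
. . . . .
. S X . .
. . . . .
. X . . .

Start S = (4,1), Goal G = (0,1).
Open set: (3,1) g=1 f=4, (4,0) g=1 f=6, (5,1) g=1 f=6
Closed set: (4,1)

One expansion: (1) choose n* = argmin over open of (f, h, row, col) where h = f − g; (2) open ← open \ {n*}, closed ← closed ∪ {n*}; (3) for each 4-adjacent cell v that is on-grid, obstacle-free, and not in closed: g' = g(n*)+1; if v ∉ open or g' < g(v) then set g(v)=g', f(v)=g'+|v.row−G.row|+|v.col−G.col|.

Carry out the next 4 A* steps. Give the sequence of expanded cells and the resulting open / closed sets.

step 1: expand (3,1) (f=4, h=3) → closed; open now [(3,0) g=2 f=6, (3,2) g=2 f=6, (4,0) g=1 f=6, (5,1) g=1 f=6]
step 2: expand (3,0) (f=6, h=4) → closed; open now [(2,0) g=3 f=6, (3,2) g=2 f=6, (4,0) g=1 f=6, (5,1) g=1 f=6]
step 3: expand (2,0) (f=6, h=3) → closed; open now [(1,0) g=4 f=6, (3,2) g=2 f=6, (4,0) g=1 f=6, (5,1) g=1 f=6]
step 4: expand (1,0) (f=6, h=2) → closed; open now [(0,0) g=5 f=6, (1,1) g=5 f=6, (3,2) g=2 f=6, (4,0) g=1 f=6, (5,1) g=1 f=6]

order=[(3,1) → (3,0) → (2,0) → (1,0)]; open=[(0,0) g=5 f=6, (1,1) g=5 f=6, (3,2) g=2 f=6, (4,0) g=1 f=6, (5,1) g=1 f=6]; closed=[(1,0), (2,0), (3,0), (3,1), (4,1)]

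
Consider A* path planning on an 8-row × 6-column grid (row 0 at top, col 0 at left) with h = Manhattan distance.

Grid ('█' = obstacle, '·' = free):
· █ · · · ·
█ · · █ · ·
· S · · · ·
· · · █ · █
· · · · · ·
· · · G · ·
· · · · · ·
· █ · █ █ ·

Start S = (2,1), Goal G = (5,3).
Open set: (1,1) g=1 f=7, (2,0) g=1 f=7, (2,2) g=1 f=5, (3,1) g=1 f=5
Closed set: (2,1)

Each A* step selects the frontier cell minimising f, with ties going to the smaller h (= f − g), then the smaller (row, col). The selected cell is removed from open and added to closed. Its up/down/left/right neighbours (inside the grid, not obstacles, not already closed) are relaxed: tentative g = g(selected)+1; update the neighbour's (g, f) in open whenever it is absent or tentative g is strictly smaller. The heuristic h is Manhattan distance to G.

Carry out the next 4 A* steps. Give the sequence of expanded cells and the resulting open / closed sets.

order=[(2,2) → (2,3) → (3,2) → (4,2)]; open=[(1,1) g=1 f=7, (1,2) g=2 f=7, (2,0) g=1 f=7, (2,4) g=3 f=7, (3,1) g=1 f=5, (4,1) g=4 f=7, (4,3) g=4 f=5, (5,2) g=4 f=5]; closed=[(2,1), (2,2), (2,3), (3,2), (4,2)]

step 1: expand (2,2) (f=5, h=4) → closed; open now [(1,1) g=1 f=7, (1,2) g=2 f=7, (2,0) g=1 f=7, (2,3) g=2 f=5, (3,1) g=1 f=5, (3,2) g=2 f=5]
step 2: expand (2,3) (f=5, h=3) → closed; open now [(1,1) g=1 f=7, (1,2) g=2 f=7, (2,0) g=1 f=7, (2,4) g=3 f=7, (3,1) g=1 f=5, (3,2) g=2 f=5]
step 3: expand (3,2) (f=5, h=3) → closed; open now [(1,1) g=1 f=7, (1,2) g=2 f=7, (2,0) g=1 f=7, (2,4) g=3 f=7, (3,1) g=1 f=5, (4,2) g=3 f=5]
step 4: expand (4,2) (f=5, h=2) → closed; open now [(1,1) g=1 f=7, (1,2) g=2 f=7, (2,0) g=1 f=7, (2,4) g=3 f=7, (3,1) g=1 f=5, (4,1) g=4 f=7, (4,3) g=4 f=5, (5,2) g=4 f=5]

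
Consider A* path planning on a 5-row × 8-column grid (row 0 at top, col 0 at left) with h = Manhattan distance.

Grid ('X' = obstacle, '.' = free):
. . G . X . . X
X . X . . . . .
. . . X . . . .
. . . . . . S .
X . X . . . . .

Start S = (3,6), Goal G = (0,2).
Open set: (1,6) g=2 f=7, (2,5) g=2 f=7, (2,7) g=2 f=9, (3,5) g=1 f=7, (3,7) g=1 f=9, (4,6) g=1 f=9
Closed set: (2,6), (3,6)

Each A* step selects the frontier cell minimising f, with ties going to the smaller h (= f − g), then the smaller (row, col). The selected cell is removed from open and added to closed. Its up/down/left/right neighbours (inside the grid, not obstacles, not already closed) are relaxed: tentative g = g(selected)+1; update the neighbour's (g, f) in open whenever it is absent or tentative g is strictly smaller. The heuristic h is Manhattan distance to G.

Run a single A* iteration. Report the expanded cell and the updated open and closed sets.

expanded=(1,6); open=[(0,6) g=3 f=7, (1,5) g=3 f=7, (1,7) g=3 f=9, (2,5) g=2 f=7, (2,7) g=2 f=9, (3,5) g=1 f=7, (3,7) g=1 f=9, (4,6) g=1 f=9]; closed=[(1,6), (2,6), (3,6)]

step 1: expand (1,6) (f=7, h=5) → closed; open now [(0,6) g=3 f=7, (1,5) g=3 f=7, (1,7) g=3 f=9, (2,5) g=2 f=7, (2,7) g=2 f=9, (3,5) g=1 f=7, (3,7) g=1 f=9, (4,6) g=1 f=9]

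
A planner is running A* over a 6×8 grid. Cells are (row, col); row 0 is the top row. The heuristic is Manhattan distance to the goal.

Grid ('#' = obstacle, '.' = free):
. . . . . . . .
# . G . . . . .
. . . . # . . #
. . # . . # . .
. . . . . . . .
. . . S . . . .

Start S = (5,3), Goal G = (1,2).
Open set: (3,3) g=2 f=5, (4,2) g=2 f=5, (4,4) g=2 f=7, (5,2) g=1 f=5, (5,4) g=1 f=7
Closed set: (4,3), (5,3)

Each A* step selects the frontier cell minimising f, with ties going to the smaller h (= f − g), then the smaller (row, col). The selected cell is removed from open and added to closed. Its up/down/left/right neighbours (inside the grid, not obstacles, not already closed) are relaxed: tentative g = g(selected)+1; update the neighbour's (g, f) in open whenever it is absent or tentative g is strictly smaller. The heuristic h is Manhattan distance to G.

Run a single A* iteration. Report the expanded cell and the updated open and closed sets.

step 1: expand (3,3) (f=5, h=3) → closed; open now [(2,3) g=3 f=5, (3,4) g=3 f=7, (4,2) g=2 f=5, (4,4) g=2 f=7, (5,2) g=1 f=5, (5,4) g=1 f=7]

expanded=(3,3); open=[(2,3) g=3 f=5, (3,4) g=3 f=7, (4,2) g=2 f=5, (4,4) g=2 f=7, (5,2) g=1 f=5, (5,4) g=1 f=7]; closed=[(3,3), (4,3), (5,3)]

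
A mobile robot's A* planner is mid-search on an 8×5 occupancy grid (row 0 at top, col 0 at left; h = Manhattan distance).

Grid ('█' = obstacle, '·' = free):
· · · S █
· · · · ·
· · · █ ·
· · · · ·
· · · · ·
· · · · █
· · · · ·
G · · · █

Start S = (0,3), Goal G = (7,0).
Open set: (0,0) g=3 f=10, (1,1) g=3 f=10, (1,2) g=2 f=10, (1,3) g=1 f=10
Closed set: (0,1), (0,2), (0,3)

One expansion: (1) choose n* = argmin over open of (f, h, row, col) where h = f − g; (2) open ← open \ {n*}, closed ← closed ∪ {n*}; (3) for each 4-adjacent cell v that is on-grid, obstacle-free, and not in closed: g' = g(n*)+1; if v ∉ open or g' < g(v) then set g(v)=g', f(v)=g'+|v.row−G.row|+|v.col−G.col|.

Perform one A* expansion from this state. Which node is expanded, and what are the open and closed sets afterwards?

step 1: expand (0,0) (f=10, h=7) → closed; open now [(1,0) g=4 f=10, (1,1) g=3 f=10, (1,2) g=2 f=10, (1,3) g=1 f=10]

expanded=(0,0); open=[(1,0) g=4 f=10, (1,1) g=3 f=10, (1,2) g=2 f=10, (1,3) g=1 f=10]; closed=[(0,0), (0,1), (0,2), (0,3)]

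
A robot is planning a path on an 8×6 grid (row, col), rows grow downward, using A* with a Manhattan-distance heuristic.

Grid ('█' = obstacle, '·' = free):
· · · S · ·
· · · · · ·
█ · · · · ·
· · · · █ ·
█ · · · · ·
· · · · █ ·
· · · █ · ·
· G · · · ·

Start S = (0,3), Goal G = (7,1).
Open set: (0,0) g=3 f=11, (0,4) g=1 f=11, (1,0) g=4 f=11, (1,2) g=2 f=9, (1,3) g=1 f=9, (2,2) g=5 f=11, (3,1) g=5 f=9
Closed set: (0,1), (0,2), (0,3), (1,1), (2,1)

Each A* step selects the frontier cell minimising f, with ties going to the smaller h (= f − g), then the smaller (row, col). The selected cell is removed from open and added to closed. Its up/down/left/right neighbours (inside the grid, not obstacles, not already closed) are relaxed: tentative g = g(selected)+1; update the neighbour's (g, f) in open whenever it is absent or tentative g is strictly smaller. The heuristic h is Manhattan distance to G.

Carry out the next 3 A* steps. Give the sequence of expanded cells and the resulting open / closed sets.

step 1: expand (3,1) (f=9, h=4) → closed; open now [(0,0) g=3 f=11, (0,4) g=1 f=11, (1,0) g=4 f=11, (1,2) g=2 f=9, (1,3) g=1 f=9, (2,2) g=5 f=11, (3,0) g=6 f=11, (3,2) g=6 f=11, (4,1) g=6 f=9]
step 2: expand (4,1) (f=9, h=3) → closed; open now [(0,0) g=3 f=11, (0,4) g=1 f=11, (1,0) g=4 f=11, (1,2) g=2 f=9, (1,3) g=1 f=9, (2,2) g=5 f=11, (3,0) g=6 f=11, (3,2) g=6 f=11, (4,2) g=7 f=11, (5,1) g=7 f=9]
step 3: expand (5,1) (f=9, h=2) → closed; open now [(0,0) g=3 f=11, (0,4) g=1 f=11, (1,0) g=4 f=11, (1,2) g=2 f=9, (1,3) g=1 f=9, (2,2) g=5 f=11, (3,0) g=6 f=11, (3,2) g=6 f=11, (4,2) g=7 f=11, (5,0) g=8 f=11, (5,2) g=8 f=11, (6,1) g=8 f=9]

order=[(3,1) → (4,1) → (5,1)]; open=[(0,0) g=3 f=11, (0,4) g=1 f=11, (1,0) g=4 f=11, (1,2) g=2 f=9, (1,3) g=1 f=9, (2,2) g=5 f=11, (3,0) g=6 f=11, (3,2) g=6 f=11, (4,2) g=7 f=11, (5,0) g=8 f=11, (5,2) g=8 f=11, (6,1) g=8 f=9]; closed=[(0,1), (0,2), (0,3), (1,1), (2,1), (3,1), (4,1), (5,1)]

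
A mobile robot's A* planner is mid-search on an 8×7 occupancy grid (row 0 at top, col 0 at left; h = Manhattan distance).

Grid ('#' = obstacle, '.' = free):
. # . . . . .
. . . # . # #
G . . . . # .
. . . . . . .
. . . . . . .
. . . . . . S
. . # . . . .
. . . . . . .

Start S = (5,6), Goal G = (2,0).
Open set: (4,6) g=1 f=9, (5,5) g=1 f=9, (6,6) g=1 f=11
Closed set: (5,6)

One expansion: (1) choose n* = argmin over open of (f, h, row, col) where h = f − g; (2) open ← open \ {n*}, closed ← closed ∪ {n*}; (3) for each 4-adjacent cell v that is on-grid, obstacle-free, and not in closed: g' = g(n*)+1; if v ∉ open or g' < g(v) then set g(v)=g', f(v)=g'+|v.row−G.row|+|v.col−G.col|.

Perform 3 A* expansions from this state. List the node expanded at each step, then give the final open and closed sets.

order=[(4,6) → (3,6) → (2,6)]; open=[(3,5) g=3 f=9, (4,5) g=2 f=9, (5,5) g=1 f=9, (6,6) g=1 f=11]; closed=[(2,6), (3,6), (4,6), (5,6)]

step 1: expand (4,6) (f=9, h=8) → closed; open now [(3,6) g=2 f=9, (4,5) g=2 f=9, (5,5) g=1 f=9, (6,6) g=1 f=11]
step 2: expand (3,6) (f=9, h=7) → closed; open now [(2,6) g=3 f=9, (3,5) g=3 f=9, (4,5) g=2 f=9, (5,5) g=1 f=9, (6,6) g=1 f=11]
step 3: expand (2,6) (f=9, h=6) → closed; open now [(3,5) g=3 f=9, (4,5) g=2 f=9, (5,5) g=1 f=9, (6,6) g=1 f=11]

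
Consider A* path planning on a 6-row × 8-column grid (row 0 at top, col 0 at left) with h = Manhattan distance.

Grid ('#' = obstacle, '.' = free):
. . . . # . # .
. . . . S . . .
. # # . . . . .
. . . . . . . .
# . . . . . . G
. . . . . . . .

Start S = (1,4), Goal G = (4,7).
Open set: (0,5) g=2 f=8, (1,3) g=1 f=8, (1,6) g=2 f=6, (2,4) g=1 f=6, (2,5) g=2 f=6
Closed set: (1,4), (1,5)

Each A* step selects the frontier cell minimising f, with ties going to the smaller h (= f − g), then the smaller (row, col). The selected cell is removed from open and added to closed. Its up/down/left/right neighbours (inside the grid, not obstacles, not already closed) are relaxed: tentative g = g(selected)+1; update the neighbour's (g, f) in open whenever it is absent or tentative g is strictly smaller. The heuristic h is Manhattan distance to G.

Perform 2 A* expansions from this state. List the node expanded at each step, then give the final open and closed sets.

step 1: expand (1,6) (f=6, h=4) → closed; open now [(0,5) g=2 f=8, (1,3) g=1 f=8, (1,7) g=3 f=6, (2,4) g=1 f=6, (2,5) g=2 f=6, (2,6) g=3 f=6]
step 2: expand (1,7) (f=6, h=3) → closed; open now [(0,5) g=2 f=8, (0,7) g=4 f=8, (1,3) g=1 f=8, (2,4) g=1 f=6, (2,5) g=2 f=6, (2,6) g=3 f=6, (2,7) g=4 f=6]

order=[(1,6) → (1,7)]; open=[(0,5) g=2 f=8, (0,7) g=4 f=8, (1,3) g=1 f=8, (2,4) g=1 f=6, (2,5) g=2 f=6, (2,6) g=3 f=6, (2,7) g=4 f=6]; closed=[(1,4), (1,5), (1,6), (1,7)]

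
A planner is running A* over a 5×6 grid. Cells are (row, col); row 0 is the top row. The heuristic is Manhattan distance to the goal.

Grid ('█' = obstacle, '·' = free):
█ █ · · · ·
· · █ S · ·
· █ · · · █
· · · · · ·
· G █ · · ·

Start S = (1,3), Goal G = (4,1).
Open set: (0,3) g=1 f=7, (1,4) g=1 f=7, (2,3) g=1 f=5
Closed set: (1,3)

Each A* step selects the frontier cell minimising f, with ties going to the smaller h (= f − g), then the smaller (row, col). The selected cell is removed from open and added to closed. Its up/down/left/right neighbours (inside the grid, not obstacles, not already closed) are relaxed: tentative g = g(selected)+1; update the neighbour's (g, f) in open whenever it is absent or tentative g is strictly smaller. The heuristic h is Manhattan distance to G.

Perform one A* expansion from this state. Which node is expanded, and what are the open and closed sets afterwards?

expanded=(2,3); open=[(0,3) g=1 f=7, (1,4) g=1 f=7, (2,2) g=2 f=5, (2,4) g=2 f=7, (3,3) g=2 f=5]; closed=[(1,3), (2,3)]

step 1: expand (2,3) (f=5, h=4) → closed; open now [(0,3) g=1 f=7, (1,4) g=1 f=7, (2,2) g=2 f=5, (2,4) g=2 f=7, (3,3) g=2 f=5]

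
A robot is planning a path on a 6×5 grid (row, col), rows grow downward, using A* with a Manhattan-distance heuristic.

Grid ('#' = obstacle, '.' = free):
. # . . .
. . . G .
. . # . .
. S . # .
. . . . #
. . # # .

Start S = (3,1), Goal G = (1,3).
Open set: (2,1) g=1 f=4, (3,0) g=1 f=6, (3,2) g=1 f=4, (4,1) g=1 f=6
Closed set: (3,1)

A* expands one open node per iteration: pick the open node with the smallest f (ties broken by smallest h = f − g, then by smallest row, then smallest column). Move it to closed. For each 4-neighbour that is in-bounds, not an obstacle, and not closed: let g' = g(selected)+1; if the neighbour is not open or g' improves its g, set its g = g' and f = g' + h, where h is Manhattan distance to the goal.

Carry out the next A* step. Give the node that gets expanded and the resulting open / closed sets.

step 1: expand (2,1) (f=4, h=3) → closed; open now [(1,1) g=2 f=4, (2,0) g=2 f=6, (3,0) g=1 f=6, (3,2) g=1 f=4, (4,1) g=1 f=6]

expanded=(2,1); open=[(1,1) g=2 f=4, (2,0) g=2 f=6, (3,0) g=1 f=6, (3,2) g=1 f=4, (4,1) g=1 f=6]; closed=[(2,1), (3,1)]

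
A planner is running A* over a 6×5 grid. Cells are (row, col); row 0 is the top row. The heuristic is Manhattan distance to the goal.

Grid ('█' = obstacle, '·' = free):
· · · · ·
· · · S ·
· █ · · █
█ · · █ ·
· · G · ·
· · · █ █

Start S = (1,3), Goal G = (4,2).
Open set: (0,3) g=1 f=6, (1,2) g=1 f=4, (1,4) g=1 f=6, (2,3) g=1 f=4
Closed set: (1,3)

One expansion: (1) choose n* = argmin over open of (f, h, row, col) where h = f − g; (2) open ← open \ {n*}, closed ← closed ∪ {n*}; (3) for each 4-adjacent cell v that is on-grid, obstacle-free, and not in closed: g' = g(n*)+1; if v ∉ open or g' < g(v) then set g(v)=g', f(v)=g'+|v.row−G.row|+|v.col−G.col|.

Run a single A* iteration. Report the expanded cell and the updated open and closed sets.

expanded=(1,2); open=[(0,2) g=2 f=6, (0,3) g=1 f=6, (1,1) g=2 f=6, (1,4) g=1 f=6, (2,2) g=2 f=4, (2,3) g=1 f=4]; closed=[(1,2), (1,3)]

step 1: expand (1,2) (f=4, h=3) → closed; open now [(0,2) g=2 f=6, (0,3) g=1 f=6, (1,1) g=2 f=6, (1,4) g=1 f=6, (2,2) g=2 f=4, (2,3) g=1 f=4]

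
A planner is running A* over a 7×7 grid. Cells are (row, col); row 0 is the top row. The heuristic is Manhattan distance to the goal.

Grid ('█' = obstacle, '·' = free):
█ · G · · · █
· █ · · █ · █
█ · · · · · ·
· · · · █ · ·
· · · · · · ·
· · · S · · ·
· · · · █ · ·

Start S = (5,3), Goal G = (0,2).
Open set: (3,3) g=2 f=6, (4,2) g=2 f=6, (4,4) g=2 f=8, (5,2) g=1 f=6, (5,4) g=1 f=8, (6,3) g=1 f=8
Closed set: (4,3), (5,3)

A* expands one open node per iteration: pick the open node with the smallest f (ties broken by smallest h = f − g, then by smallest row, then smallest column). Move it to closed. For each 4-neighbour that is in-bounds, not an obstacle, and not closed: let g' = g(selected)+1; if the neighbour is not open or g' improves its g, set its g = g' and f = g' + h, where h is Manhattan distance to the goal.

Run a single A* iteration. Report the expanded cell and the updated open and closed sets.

step 1: expand (3,3) (f=6, h=4) → closed; open now [(2,3) g=3 f=6, (3,2) g=3 f=6, (4,2) g=2 f=6, (4,4) g=2 f=8, (5,2) g=1 f=6, (5,4) g=1 f=8, (6,3) g=1 f=8]

expanded=(3,3); open=[(2,3) g=3 f=6, (3,2) g=3 f=6, (4,2) g=2 f=6, (4,4) g=2 f=8, (5,2) g=1 f=6, (5,4) g=1 f=8, (6,3) g=1 f=8]; closed=[(3,3), (4,3), (5,3)]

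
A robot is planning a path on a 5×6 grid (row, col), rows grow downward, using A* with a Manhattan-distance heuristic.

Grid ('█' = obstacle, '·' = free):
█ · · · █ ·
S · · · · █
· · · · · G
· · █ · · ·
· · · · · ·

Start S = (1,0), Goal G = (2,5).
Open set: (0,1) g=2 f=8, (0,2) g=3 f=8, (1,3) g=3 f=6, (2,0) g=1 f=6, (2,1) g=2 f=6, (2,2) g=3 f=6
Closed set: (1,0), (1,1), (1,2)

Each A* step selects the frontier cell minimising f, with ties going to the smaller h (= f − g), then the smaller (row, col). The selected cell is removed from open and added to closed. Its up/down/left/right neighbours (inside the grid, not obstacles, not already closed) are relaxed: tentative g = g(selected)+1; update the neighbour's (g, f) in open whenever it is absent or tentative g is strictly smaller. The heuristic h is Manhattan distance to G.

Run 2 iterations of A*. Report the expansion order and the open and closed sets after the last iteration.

order=[(1,3) → (1,4)]; open=[(0,1) g=2 f=8, (0,2) g=3 f=8, (0,3) g=4 f=8, (2,0) g=1 f=6, (2,1) g=2 f=6, (2,2) g=3 f=6, (2,3) g=4 f=6, (2,4) g=5 f=6]; closed=[(1,0), (1,1), (1,2), (1,3), (1,4)]

step 1: expand (1,3) (f=6, h=3) → closed; open now [(0,1) g=2 f=8, (0,2) g=3 f=8, (0,3) g=4 f=8, (1,4) g=4 f=6, (2,0) g=1 f=6, (2,1) g=2 f=6, (2,2) g=3 f=6, (2,3) g=4 f=6]
step 2: expand (1,4) (f=6, h=2) → closed; open now [(0,1) g=2 f=8, (0,2) g=3 f=8, (0,3) g=4 f=8, (2,0) g=1 f=6, (2,1) g=2 f=6, (2,2) g=3 f=6, (2,3) g=4 f=6, (2,4) g=5 f=6]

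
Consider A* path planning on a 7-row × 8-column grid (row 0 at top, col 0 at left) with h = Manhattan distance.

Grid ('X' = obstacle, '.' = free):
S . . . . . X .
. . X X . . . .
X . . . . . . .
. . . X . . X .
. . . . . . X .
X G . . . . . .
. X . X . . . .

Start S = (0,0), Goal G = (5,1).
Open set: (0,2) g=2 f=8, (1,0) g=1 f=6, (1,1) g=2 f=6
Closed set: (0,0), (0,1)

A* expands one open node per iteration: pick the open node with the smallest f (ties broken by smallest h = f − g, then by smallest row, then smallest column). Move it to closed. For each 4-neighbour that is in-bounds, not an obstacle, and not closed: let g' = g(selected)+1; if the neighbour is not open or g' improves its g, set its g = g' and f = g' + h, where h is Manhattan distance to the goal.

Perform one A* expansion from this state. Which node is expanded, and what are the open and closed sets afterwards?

step 1: expand (1,1) (f=6, h=4) → closed; open now [(0,2) g=2 f=8, (1,0) g=1 f=6, (2,1) g=3 f=6]

expanded=(1,1); open=[(0,2) g=2 f=8, (1,0) g=1 f=6, (2,1) g=3 f=6]; closed=[(0,0), (0,1), (1,1)]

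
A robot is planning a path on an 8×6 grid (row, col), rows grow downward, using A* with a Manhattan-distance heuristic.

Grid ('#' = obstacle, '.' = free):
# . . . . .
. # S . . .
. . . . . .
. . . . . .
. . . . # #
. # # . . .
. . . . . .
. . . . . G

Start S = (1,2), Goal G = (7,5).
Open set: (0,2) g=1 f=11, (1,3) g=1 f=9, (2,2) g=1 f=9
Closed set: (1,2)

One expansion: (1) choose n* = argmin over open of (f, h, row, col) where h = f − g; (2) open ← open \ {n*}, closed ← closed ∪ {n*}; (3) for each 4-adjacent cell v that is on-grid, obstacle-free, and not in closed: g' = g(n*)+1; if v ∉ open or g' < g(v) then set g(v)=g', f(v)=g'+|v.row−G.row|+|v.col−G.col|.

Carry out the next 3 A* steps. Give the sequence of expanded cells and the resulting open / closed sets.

step 1: expand (1,3) (f=9, h=8) → closed; open now [(0,2) g=1 f=11, (0,3) g=2 f=11, (1,4) g=2 f=9, (2,2) g=1 f=9, (2,3) g=2 f=9]
step 2: expand (1,4) (f=9, h=7) → closed; open now [(0,2) g=1 f=11, (0,3) g=2 f=11, (0,4) g=3 f=11, (1,5) g=3 f=9, (2,2) g=1 f=9, (2,3) g=2 f=9, (2,4) g=3 f=9]
step 3: expand (1,5) (f=9, h=6) → closed; open now [(0,2) g=1 f=11, (0,3) g=2 f=11, (0,4) g=3 f=11, (0,5) g=4 f=11, (2,2) g=1 f=9, (2,3) g=2 f=9, (2,4) g=3 f=9, (2,5) g=4 f=9]

order=[(1,3) → (1,4) → (1,5)]; open=[(0,2) g=1 f=11, (0,3) g=2 f=11, (0,4) g=3 f=11, (0,5) g=4 f=11, (2,2) g=1 f=9, (2,3) g=2 f=9, (2,4) g=3 f=9, (2,5) g=4 f=9]; closed=[(1,2), (1,3), (1,4), (1,5)]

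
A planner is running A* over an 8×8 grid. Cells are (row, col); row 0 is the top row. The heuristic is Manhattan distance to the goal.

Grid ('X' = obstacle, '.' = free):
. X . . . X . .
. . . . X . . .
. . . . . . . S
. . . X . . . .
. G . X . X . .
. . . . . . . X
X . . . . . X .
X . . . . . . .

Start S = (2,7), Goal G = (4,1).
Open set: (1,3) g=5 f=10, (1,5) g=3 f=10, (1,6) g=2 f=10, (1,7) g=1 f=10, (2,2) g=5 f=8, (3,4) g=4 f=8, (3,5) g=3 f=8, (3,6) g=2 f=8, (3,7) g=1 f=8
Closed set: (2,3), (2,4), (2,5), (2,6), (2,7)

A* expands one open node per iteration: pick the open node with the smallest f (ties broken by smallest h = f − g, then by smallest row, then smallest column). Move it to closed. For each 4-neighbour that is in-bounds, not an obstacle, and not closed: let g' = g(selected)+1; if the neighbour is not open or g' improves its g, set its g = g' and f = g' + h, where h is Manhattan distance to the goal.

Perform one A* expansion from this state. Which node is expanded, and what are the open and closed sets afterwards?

step 1: expand (2,2) (f=8, h=3) → closed; open now [(1,2) g=6 f=10, (1,3) g=5 f=10, (1,5) g=3 f=10, (1,6) g=2 f=10, (1,7) g=1 f=10, (2,1) g=6 f=8, (3,2) g=6 f=8, (3,4) g=4 f=8, (3,5) g=3 f=8, (3,6) g=2 f=8, (3,7) g=1 f=8]

expanded=(2,2); open=[(1,2) g=6 f=10, (1,3) g=5 f=10, (1,5) g=3 f=10, (1,6) g=2 f=10, (1,7) g=1 f=10, (2,1) g=6 f=8, (3,2) g=6 f=8, (3,4) g=4 f=8, (3,5) g=3 f=8, (3,6) g=2 f=8, (3,7) g=1 f=8]; closed=[(2,2), (2,3), (2,4), (2,5), (2,6), (2,7)]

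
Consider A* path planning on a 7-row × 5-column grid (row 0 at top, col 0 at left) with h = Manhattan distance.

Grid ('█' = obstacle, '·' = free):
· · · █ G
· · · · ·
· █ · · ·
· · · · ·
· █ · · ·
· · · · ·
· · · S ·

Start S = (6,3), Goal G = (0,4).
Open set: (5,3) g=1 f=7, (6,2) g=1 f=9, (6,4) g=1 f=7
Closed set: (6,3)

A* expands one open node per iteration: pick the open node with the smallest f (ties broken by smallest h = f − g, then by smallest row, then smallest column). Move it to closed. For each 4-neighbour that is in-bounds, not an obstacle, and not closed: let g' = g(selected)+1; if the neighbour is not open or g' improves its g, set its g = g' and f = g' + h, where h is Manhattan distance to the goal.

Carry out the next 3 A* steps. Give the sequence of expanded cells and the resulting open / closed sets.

order=[(5,3) → (4,3) → (3,3)]; open=[(2,3) g=4 f=7, (3,2) g=4 f=9, (3,4) g=4 f=7, (4,2) g=3 f=9, (4,4) g=3 f=7, (5,2) g=2 f=9, (5,4) g=2 f=7, (6,2) g=1 f=9, (6,4) g=1 f=7]; closed=[(3,3), (4,3), (5,3), (6,3)]

step 1: expand (5,3) (f=7, h=6) → closed; open now [(4,3) g=2 f=7, (5,2) g=2 f=9, (5,4) g=2 f=7, (6,2) g=1 f=9, (6,4) g=1 f=7]
step 2: expand (4,3) (f=7, h=5) → closed; open now [(3,3) g=3 f=7, (4,2) g=3 f=9, (4,4) g=3 f=7, (5,2) g=2 f=9, (5,4) g=2 f=7, (6,2) g=1 f=9, (6,4) g=1 f=7]
step 3: expand (3,3) (f=7, h=4) → closed; open now [(2,3) g=4 f=7, (3,2) g=4 f=9, (3,4) g=4 f=7, (4,2) g=3 f=9, (4,4) g=3 f=7, (5,2) g=2 f=9, (5,4) g=2 f=7, (6,2) g=1 f=9, (6,4) g=1 f=7]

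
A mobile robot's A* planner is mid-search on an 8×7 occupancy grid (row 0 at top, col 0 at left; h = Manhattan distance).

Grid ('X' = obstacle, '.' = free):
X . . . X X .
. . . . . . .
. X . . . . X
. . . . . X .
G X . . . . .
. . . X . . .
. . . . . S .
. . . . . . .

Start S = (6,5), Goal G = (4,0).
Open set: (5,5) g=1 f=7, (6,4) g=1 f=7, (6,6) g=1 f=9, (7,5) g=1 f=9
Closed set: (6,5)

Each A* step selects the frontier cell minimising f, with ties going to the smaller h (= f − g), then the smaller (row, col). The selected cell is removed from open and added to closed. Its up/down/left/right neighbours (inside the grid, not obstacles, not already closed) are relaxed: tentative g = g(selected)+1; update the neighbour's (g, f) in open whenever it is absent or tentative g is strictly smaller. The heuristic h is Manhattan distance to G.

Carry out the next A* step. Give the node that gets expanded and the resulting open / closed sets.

step 1: expand (5,5) (f=7, h=6) → closed; open now [(4,5) g=2 f=7, (5,4) g=2 f=7, (5,6) g=2 f=9, (6,4) g=1 f=7, (6,6) g=1 f=9, (7,5) g=1 f=9]

expanded=(5,5); open=[(4,5) g=2 f=7, (5,4) g=2 f=7, (5,6) g=2 f=9, (6,4) g=1 f=7, (6,6) g=1 f=9, (7,5) g=1 f=9]; closed=[(5,5), (6,5)]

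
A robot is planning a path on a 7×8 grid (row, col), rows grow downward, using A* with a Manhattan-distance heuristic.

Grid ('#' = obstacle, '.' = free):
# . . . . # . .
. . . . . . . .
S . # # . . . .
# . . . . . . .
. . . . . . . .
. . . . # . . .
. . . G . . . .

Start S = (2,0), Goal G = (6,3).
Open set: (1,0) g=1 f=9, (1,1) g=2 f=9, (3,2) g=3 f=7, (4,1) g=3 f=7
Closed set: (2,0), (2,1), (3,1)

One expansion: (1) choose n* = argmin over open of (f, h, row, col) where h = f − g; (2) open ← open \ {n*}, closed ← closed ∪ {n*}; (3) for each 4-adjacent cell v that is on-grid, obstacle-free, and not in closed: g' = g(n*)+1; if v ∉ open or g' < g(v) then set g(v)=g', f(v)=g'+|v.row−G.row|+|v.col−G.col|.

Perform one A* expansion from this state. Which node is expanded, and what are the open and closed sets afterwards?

expanded=(3,2); open=[(1,0) g=1 f=9, (1,1) g=2 f=9, (3,3) g=4 f=7, (4,1) g=3 f=7, (4,2) g=4 f=7]; closed=[(2,0), (2,1), (3,1), (3,2)]

step 1: expand (3,2) (f=7, h=4) → closed; open now [(1,0) g=1 f=9, (1,1) g=2 f=9, (3,3) g=4 f=7, (4,1) g=3 f=7, (4,2) g=4 f=7]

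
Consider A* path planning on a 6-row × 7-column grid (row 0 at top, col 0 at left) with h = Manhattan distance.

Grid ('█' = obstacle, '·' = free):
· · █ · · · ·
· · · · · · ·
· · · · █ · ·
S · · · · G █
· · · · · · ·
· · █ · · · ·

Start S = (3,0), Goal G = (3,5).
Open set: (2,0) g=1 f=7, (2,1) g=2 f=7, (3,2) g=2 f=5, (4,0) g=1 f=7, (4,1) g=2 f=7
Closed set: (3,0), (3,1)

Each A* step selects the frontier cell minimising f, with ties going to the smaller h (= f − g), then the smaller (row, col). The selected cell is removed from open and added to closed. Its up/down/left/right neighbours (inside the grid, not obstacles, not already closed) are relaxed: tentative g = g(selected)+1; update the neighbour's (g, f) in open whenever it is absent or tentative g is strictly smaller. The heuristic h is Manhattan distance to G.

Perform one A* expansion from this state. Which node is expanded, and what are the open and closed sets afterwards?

expanded=(3,2); open=[(2,0) g=1 f=7, (2,1) g=2 f=7, (2,2) g=3 f=7, (3,3) g=3 f=5, (4,0) g=1 f=7, (4,1) g=2 f=7, (4,2) g=3 f=7]; closed=[(3,0), (3,1), (3,2)]

step 1: expand (3,2) (f=5, h=3) → closed; open now [(2,0) g=1 f=7, (2,1) g=2 f=7, (2,2) g=3 f=7, (3,3) g=3 f=5, (4,0) g=1 f=7, (4,1) g=2 f=7, (4,2) g=3 f=7]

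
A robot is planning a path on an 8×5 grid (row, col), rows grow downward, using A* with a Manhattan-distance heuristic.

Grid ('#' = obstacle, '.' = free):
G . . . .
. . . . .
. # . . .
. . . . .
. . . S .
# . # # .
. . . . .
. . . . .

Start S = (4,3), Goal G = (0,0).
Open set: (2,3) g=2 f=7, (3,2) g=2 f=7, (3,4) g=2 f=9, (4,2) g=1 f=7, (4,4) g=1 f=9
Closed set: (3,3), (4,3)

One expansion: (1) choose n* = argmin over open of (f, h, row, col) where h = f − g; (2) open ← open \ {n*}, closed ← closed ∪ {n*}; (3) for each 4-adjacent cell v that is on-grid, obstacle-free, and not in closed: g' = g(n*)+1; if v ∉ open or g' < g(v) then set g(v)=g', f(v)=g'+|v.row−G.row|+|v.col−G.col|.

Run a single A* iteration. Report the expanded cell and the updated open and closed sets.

expanded=(2,3); open=[(1,3) g=3 f=7, (2,2) g=3 f=7, (2,4) g=3 f=9, (3,2) g=2 f=7, (3,4) g=2 f=9, (4,2) g=1 f=7, (4,4) g=1 f=9]; closed=[(2,3), (3,3), (4,3)]

step 1: expand (2,3) (f=7, h=5) → closed; open now [(1,3) g=3 f=7, (2,2) g=3 f=7, (2,4) g=3 f=9, (3,2) g=2 f=7, (3,4) g=2 f=9, (4,2) g=1 f=7, (4,4) g=1 f=9]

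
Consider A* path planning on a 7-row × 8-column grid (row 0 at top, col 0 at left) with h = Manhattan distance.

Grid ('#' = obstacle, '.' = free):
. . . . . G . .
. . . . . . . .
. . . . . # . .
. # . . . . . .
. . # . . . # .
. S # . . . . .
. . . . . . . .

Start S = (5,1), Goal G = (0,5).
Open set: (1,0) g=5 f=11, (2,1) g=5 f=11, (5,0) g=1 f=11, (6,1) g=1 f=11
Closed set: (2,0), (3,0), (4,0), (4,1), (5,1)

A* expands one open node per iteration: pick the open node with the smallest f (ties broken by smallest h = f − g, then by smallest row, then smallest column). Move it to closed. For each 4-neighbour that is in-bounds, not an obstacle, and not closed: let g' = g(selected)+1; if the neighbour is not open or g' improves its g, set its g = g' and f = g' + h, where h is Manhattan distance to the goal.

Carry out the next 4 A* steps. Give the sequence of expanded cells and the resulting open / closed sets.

order=[(1,0) → (0,0) → (0,1) → (0,2)]; open=[(0,3) g=9 f=11, (1,1) g=6 f=11, (1,2) g=9 f=13, (2,1) g=5 f=11, (5,0) g=1 f=11, (6,1) g=1 f=11]; closed=[(0,0), (0,1), (0,2), (1,0), (2,0), (3,0), (4,0), (4,1), (5,1)]

step 1: expand (1,0) (f=11, h=6) → closed; open now [(0,0) g=6 f=11, (1,1) g=6 f=11, (2,1) g=5 f=11, (5,0) g=1 f=11, (6,1) g=1 f=11]
step 2: expand (0,0) (f=11, h=5) → closed; open now [(0,1) g=7 f=11, (1,1) g=6 f=11, (2,1) g=5 f=11, (5,0) g=1 f=11, (6,1) g=1 f=11]
step 3: expand (0,1) (f=11, h=4) → closed; open now [(0,2) g=8 f=11, (1,1) g=6 f=11, (2,1) g=5 f=11, (5,0) g=1 f=11, (6,1) g=1 f=11]
step 4: expand (0,2) (f=11, h=3) → closed; open now [(0,3) g=9 f=11, (1,1) g=6 f=11, (1,2) g=9 f=13, (2,1) g=5 f=11, (5,0) g=1 f=11, (6,1) g=1 f=11]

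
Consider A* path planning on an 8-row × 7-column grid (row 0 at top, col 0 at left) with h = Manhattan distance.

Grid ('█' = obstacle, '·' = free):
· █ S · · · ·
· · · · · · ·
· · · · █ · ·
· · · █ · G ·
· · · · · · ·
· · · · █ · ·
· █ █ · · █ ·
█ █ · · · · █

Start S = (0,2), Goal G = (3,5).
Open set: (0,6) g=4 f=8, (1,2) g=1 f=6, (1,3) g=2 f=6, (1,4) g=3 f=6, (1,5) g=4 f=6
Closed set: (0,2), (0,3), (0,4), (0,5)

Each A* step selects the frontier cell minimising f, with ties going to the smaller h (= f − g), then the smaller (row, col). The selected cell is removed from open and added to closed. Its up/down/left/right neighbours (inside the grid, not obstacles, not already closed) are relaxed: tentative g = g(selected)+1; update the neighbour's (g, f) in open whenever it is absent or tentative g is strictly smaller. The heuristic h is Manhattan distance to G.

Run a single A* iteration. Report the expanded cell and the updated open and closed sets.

step 1: expand (1,5) (f=6, h=2) → closed; open now [(0,6) g=4 f=8, (1,2) g=1 f=6, (1,3) g=2 f=6, (1,4) g=3 f=6, (1,6) g=5 f=8, (2,5) g=5 f=6]

expanded=(1,5); open=[(0,6) g=4 f=8, (1,2) g=1 f=6, (1,3) g=2 f=6, (1,4) g=3 f=6, (1,6) g=5 f=8, (2,5) g=5 f=6]; closed=[(0,2), (0,3), (0,4), (0,5), (1,5)]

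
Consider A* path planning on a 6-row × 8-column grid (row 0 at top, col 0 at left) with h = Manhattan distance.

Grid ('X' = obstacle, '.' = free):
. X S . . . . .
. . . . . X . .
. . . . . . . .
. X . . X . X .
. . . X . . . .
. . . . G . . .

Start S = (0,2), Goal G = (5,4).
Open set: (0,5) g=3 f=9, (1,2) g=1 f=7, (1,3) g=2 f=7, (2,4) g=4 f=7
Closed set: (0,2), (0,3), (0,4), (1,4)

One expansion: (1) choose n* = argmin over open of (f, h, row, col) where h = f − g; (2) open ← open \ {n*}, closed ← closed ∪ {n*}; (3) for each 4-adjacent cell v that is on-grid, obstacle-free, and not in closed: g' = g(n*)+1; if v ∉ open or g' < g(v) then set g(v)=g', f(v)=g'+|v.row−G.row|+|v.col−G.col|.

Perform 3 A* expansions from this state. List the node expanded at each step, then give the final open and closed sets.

order=[(2,4) → (1,3) → (2,3)]; open=[(0,5) g=3 f=9, (1,2) g=1 f=7, (2,2) g=4 f=9, (2,5) g=5 f=9, (3,3) g=4 f=7]; closed=[(0,2), (0,3), (0,4), (1,3), (1,4), (2,3), (2,4)]

step 1: expand (2,4) (f=7, h=3) → closed; open now [(0,5) g=3 f=9, (1,2) g=1 f=7, (1,3) g=2 f=7, (2,3) g=5 f=9, (2,5) g=5 f=9]
step 2: expand (1,3) (f=7, h=5) → closed; open now [(0,5) g=3 f=9, (1,2) g=1 f=7, (2,3) g=3 f=7, (2,5) g=5 f=9]
step 3: expand (2,3) (f=7, h=4) → closed; open now [(0,5) g=3 f=9, (1,2) g=1 f=7, (2,2) g=4 f=9, (2,5) g=5 f=9, (3,3) g=4 f=7]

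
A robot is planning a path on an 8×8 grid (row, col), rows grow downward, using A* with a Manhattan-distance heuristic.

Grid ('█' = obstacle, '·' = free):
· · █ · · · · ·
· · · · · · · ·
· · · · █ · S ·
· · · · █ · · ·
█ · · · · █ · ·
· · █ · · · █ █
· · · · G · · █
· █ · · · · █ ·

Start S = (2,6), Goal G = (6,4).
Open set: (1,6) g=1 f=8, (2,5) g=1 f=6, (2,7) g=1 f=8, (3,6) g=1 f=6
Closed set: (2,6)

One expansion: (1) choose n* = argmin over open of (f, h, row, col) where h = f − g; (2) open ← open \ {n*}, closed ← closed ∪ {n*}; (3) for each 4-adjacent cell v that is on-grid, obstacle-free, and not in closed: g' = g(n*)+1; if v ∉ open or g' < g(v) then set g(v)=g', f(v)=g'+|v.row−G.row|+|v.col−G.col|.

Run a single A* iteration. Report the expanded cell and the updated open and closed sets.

step 1: expand (2,5) (f=6, h=5) → closed; open now [(1,5) g=2 f=8, (1,6) g=1 f=8, (2,7) g=1 f=8, (3,5) g=2 f=6, (3,6) g=1 f=6]

expanded=(2,5); open=[(1,5) g=2 f=8, (1,6) g=1 f=8, (2,7) g=1 f=8, (3,5) g=2 f=6, (3,6) g=1 f=6]; closed=[(2,5), (2,6)]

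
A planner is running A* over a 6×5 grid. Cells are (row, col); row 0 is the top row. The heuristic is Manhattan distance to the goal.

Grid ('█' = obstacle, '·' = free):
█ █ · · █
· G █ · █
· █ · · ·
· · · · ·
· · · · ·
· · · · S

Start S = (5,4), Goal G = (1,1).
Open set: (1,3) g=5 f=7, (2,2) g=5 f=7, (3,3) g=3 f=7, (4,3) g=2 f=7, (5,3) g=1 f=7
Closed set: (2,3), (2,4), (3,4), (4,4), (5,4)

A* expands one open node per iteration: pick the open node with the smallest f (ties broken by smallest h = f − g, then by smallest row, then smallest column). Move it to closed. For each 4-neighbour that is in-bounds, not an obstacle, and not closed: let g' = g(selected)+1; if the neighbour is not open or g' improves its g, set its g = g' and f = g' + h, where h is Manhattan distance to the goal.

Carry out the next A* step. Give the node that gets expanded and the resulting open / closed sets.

expanded=(1,3); open=[(0,3) g=6 f=9, (2,2) g=5 f=7, (3,3) g=3 f=7, (4,3) g=2 f=7, (5,3) g=1 f=7]; closed=[(1,3), (2,3), (2,4), (3,4), (4,4), (5,4)]

step 1: expand (1,3) (f=7, h=2) → closed; open now [(0,3) g=6 f=9, (2,2) g=5 f=7, (3,3) g=3 f=7, (4,3) g=2 f=7, (5,3) g=1 f=7]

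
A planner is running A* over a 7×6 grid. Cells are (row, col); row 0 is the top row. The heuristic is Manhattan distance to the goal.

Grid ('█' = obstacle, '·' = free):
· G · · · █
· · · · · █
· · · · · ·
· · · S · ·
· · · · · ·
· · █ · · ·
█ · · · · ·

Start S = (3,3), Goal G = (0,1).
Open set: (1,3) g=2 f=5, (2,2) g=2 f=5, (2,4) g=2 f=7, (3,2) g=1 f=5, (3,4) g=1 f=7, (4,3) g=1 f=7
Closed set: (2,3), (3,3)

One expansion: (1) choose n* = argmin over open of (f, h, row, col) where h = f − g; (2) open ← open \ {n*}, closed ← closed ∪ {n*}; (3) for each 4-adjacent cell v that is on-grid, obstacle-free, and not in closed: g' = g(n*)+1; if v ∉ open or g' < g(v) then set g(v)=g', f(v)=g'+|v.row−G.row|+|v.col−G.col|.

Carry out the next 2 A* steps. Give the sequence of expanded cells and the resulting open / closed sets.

step 1: expand (1,3) (f=5, h=3) → closed; open now [(0,3) g=3 f=5, (1,2) g=3 f=5, (1,4) g=3 f=7, (2,2) g=2 f=5, (2,4) g=2 f=7, (3,2) g=1 f=5, (3,4) g=1 f=7, (4,3) g=1 f=7]
step 2: expand (0,3) (f=5, h=2) → closed; open now [(0,2) g=4 f=5, (0,4) g=4 f=7, (1,2) g=3 f=5, (1,4) g=3 f=7, (2,2) g=2 f=5, (2,4) g=2 f=7, (3,2) g=1 f=5, (3,4) g=1 f=7, (4,3) g=1 f=7]

order=[(1,3) → (0,3)]; open=[(0,2) g=4 f=5, (0,4) g=4 f=7, (1,2) g=3 f=5, (1,4) g=3 f=7, (2,2) g=2 f=5, (2,4) g=2 f=7, (3,2) g=1 f=5, (3,4) g=1 f=7, (4,3) g=1 f=7]; closed=[(0,3), (1,3), (2,3), (3,3)]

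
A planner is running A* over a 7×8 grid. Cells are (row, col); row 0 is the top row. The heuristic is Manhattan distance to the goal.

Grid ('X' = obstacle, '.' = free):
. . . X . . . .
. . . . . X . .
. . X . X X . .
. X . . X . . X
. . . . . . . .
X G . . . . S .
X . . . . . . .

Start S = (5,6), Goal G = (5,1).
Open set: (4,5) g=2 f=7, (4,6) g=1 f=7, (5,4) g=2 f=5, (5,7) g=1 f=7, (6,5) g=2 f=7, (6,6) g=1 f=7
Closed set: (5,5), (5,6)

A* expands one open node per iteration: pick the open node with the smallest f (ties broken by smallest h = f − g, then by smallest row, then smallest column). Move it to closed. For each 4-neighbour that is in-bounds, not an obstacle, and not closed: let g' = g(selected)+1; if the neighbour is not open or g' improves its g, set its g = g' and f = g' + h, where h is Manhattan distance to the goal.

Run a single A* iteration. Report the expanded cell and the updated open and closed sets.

expanded=(5,4); open=[(4,4) g=3 f=7, (4,5) g=2 f=7, (4,6) g=1 f=7, (5,3) g=3 f=5, (5,7) g=1 f=7, (6,4) g=3 f=7, (6,5) g=2 f=7, (6,6) g=1 f=7]; closed=[(5,4), (5,5), (5,6)]

step 1: expand (5,4) (f=5, h=3) → closed; open now [(4,4) g=3 f=7, (4,5) g=2 f=7, (4,6) g=1 f=7, (5,3) g=3 f=5, (5,7) g=1 f=7, (6,4) g=3 f=7, (6,5) g=2 f=7, (6,6) g=1 f=7]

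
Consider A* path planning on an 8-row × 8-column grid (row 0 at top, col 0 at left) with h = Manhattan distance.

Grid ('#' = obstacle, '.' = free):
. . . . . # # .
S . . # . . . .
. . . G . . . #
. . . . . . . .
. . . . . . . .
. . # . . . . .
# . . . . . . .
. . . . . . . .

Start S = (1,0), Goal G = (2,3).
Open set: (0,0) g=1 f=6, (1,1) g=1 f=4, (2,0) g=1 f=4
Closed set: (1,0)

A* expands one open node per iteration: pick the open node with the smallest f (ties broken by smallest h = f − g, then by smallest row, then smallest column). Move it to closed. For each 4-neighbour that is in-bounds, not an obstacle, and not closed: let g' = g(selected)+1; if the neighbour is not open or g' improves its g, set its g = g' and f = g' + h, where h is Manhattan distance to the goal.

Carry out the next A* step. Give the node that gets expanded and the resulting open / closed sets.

expanded=(1,1); open=[(0,0) g=1 f=6, (0,1) g=2 f=6, (1,2) g=2 f=4, (2,0) g=1 f=4, (2,1) g=2 f=4]; closed=[(1,0), (1,1)]

step 1: expand (1,1) (f=4, h=3) → closed; open now [(0,0) g=1 f=6, (0,1) g=2 f=6, (1,2) g=2 f=4, (2,0) g=1 f=4, (2,1) g=2 f=4]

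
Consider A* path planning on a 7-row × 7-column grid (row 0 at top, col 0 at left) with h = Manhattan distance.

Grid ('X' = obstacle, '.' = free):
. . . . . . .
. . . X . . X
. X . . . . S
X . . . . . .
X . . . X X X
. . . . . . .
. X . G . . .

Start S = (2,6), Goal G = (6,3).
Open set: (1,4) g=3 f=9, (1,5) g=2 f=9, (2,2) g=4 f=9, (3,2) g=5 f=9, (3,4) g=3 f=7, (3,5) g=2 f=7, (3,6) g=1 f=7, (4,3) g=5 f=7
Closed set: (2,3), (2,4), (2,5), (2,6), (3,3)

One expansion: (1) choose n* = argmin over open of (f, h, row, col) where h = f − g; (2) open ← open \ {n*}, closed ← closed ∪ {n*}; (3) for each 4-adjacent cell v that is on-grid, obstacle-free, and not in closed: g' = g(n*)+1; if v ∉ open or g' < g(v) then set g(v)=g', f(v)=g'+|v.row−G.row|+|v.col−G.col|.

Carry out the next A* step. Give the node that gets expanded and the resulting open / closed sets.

step 1: expand (4,3) (f=7, h=2) → closed; open now [(1,4) g=3 f=9, (1,5) g=2 f=9, (2,2) g=4 f=9, (3,2) g=5 f=9, (3,4) g=3 f=7, (3,5) g=2 f=7, (3,6) g=1 f=7, (4,2) g=6 f=9, (5,3) g=6 f=7]

expanded=(4,3); open=[(1,4) g=3 f=9, (1,5) g=2 f=9, (2,2) g=4 f=9, (3,2) g=5 f=9, (3,4) g=3 f=7, (3,5) g=2 f=7, (3,6) g=1 f=7, (4,2) g=6 f=9, (5,3) g=6 f=7]; closed=[(2,3), (2,4), (2,5), (2,6), (3,3), (4,3)]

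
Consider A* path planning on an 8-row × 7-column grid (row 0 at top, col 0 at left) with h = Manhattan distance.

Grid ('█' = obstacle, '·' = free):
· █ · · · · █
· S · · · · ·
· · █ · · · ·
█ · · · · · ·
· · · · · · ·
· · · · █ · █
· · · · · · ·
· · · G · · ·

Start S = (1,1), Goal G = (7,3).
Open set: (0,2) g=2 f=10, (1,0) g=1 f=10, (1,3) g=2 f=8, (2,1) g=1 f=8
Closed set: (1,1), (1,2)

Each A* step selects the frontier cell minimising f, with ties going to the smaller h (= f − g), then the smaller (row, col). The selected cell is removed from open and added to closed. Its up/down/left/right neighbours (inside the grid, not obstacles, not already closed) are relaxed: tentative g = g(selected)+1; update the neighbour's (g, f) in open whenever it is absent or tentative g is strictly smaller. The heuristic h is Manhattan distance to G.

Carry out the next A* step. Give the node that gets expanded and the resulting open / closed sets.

expanded=(1,3); open=[(0,2) g=2 f=10, (0,3) g=3 f=10, (1,0) g=1 f=10, (1,4) g=3 f=10, (2,1) g=1 f=8, (2,3) g=3 f=8]; closed=[(1,1), (1,2), (1,3)]

step 1: expand (1,3) (f=8, h=6) → closed; open now [(0,2) g=2 f=10, (0,3) g=3 f=10, (1,0) g=1 f=10, (1,4) g=3 f=10, (2,1) g=1 f=8, (2,3) g=3 f=8]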